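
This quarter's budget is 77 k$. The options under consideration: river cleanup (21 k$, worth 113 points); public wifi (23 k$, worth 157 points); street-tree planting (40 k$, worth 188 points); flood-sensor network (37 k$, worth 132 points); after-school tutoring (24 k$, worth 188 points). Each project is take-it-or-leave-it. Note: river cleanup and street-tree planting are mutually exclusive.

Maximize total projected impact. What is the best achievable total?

By projected impact per k$: after-school tutoring 7.83, public wifi 6.83, river cleanup 5.38, street-tree planting 4.70 lead.
Best packing: river cleanup + public wifi + after-school tutoring — 68 k$, 458 total.
Next best is street-tree planting + after-school tutoring at 376 (64 k$) — short by 82.

458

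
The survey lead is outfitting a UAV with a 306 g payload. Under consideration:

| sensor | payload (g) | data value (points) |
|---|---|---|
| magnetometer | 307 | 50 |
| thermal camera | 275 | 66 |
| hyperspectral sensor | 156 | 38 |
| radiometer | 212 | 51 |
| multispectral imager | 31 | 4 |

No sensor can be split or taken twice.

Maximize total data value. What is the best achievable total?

70

Ranking by ratio (data value/g): hyperspectral sensor 0.24, radiometer 0.24, thermal camera 0.24, magnetometer 0.16.
Taking the top-ratio sensors first gives hyperspectral sensor + multispectral imager for 42 (187 g).
Dropping hyperspectral sensor frees 156 g; slotting in thermal camera (275 g) lifts the total to 70 at 306 g.
Every other selection either busts 306 g or fails to beat 70.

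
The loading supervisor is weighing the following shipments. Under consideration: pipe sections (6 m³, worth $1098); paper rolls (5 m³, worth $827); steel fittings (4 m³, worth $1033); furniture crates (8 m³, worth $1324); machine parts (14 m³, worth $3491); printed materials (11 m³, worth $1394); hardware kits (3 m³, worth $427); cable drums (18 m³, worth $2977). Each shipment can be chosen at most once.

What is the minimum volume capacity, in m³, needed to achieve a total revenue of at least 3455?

14

Minimise m³ subject to total revenue ≥ 3455.
machine parts: 3491 revenue at 14 m³.
Below 14 m³ the best achievable stays under 3455.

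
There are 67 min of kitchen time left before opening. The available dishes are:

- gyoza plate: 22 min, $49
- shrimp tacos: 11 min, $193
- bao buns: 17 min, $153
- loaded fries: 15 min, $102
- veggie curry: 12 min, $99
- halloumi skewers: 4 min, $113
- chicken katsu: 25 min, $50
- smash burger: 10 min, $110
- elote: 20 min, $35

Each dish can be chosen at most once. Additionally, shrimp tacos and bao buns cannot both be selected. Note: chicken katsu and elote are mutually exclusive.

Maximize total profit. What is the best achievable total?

Ranking by ratio (profit/min): halloumi skewers 28.25, shrimp tacos 17.55, smash burger 11.00.
Taking shrimp tacos + loaded fries + veggie curry + halloumi skewers + smash burger: 52 min used, 617 in profit.

617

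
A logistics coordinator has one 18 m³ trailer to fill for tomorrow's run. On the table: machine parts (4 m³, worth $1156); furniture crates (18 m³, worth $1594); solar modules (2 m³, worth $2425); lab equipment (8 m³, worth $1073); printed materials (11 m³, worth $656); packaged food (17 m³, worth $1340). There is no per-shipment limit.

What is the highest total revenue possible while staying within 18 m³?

21825

Best packing: 9×solar modules — 18 m³, 21825 total.
That's the maximum — no swap from here does better than 21825.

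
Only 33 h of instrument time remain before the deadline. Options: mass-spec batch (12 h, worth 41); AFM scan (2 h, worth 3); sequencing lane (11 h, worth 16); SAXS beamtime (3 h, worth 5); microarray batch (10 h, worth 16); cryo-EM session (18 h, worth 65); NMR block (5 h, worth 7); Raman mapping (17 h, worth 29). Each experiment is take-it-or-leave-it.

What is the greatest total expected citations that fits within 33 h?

Density check — cryo-EM session 3.61, mass-spec batch 3.42, Raman mapping 1.71 are the best per h.
Taking mass-spec batch + SAXS beamtime + cryo-EM session: 33 h used, 111 in expected citations.
Nothing else within 33 h beats 111.

111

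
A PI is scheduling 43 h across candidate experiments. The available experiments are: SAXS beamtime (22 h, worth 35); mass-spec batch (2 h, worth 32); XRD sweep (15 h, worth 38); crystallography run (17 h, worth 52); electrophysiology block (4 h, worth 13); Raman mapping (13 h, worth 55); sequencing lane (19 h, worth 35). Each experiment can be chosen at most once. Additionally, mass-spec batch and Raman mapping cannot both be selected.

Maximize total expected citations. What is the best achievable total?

By expected citations per h: mass-spec batch 16.00, Raman mapping 4.23, electrophysiology block 3.25 lead.
Taking mass-spec batch + XRD sweep + crystallography run + electrophysiology block: 38 h used, 135 in expected citations.

135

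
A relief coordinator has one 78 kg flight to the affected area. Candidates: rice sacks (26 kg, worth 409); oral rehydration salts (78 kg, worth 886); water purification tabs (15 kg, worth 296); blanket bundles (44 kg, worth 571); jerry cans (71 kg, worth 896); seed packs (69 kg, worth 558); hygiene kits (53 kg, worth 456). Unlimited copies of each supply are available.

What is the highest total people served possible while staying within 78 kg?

Taking 5×water purification tabs: 75 kg used, 1480 in people served.

1480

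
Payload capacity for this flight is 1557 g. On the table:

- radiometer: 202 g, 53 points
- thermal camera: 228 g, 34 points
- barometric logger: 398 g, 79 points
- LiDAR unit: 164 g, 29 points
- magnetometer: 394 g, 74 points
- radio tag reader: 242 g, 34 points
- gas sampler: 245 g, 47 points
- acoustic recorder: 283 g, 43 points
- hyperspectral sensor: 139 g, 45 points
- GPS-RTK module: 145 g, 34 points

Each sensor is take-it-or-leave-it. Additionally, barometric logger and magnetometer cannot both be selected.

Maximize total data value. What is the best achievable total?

321

Best packing: radiometer + thermal camera + barometric logger + LiDAR unit + gas sampler + hyperspectral sensor + GPS-RTK module — 1521 g, 321 total.
Radiometer + barometric logger + LiDAR unit + radio tag reader + gas sampler + hyperspectral sensor + GPS-RTK module matches that 321 at 1535 g; no feasible combination exceeds it.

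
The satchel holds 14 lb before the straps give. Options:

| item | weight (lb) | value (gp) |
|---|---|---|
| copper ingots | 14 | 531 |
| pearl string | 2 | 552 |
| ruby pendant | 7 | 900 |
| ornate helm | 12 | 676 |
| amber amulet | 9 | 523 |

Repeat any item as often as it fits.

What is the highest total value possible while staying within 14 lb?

3864

7×pearl string uses 14 of the 14 lb and totals 3864.
No other feasible combination exceeds 3864.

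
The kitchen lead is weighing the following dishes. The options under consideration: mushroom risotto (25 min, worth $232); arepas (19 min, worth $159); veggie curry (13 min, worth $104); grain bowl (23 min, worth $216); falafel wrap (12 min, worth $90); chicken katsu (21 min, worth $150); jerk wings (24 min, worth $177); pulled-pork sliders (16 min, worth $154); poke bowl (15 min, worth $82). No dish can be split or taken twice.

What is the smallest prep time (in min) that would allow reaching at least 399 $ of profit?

Look for the lowest-prep combination reaching 399.
arepas + falafel wrap + pulled-pork sliders reaches 403 using 47 min.
Any bundle with less than 47 min falls short of 399.

47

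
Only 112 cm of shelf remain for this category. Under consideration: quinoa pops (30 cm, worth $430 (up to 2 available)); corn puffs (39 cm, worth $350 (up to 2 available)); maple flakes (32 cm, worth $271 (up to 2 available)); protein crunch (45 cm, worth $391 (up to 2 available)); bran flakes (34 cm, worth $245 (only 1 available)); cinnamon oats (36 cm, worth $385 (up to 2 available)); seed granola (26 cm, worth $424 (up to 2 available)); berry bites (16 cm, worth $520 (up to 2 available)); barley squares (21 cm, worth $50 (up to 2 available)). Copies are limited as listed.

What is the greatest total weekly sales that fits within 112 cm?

Density check — berry bites 32.50, seed granola 16.31, quinoa pops 14.33 are the best per cm.
The ratio heuristic lands on 2×seed granola + 2×berry bites + barley squares (1938) but leaves 7 cm idle.
Replace seed granola with quinoa pops: the trade gains 6 net, giving 1944 at 109 cm.
That's the maximum — no swap from here does better than 1944.

1944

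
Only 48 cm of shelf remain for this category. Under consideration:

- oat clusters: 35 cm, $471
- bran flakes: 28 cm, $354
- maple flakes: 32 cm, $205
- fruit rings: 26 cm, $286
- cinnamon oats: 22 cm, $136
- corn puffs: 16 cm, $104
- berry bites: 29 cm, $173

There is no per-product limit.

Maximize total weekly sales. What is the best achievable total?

471

Density check — oat clusters 13.46, bran flakes 12.64, fruit rings 11.00 are the best per cm.
Oat clusters uses 35 of the 48 cm and totals 471.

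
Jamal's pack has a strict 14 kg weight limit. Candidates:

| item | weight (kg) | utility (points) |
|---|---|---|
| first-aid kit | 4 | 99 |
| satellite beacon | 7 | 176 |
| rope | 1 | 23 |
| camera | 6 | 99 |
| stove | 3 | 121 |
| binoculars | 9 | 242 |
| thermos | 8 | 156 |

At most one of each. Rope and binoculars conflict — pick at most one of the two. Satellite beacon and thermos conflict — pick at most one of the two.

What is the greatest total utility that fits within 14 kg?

Taking first-aid kit + satellite beacon + stove: 14 kg used, 396 in utility.

396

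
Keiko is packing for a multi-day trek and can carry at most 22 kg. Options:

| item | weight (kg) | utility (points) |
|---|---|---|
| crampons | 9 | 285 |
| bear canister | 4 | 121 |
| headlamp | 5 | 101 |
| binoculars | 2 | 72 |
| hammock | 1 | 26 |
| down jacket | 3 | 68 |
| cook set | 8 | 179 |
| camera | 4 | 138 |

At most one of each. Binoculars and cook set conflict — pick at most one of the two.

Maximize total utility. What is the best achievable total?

684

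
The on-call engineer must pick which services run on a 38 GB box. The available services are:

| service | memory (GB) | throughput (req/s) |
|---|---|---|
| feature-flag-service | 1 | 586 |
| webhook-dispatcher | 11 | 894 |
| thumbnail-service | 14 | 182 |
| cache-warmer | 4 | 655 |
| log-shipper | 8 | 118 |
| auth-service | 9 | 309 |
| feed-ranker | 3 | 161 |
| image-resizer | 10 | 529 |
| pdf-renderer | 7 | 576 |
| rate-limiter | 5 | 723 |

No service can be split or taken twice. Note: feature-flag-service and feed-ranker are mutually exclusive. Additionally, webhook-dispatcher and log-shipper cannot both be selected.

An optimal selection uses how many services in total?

Best achievable throughput is 3963.
For example feature-flag-service + webhook-dispatcher + cache-warmer + image-resizer + pdf-renderer + rate-limiter achieves it, using 38 GB.
Every optimal selection uses 6 services.

6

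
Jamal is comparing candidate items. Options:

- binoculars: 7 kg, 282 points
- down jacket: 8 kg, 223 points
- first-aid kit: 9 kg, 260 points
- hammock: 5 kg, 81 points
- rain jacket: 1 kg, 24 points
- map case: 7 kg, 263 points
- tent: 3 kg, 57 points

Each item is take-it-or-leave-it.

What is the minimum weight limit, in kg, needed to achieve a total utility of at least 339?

10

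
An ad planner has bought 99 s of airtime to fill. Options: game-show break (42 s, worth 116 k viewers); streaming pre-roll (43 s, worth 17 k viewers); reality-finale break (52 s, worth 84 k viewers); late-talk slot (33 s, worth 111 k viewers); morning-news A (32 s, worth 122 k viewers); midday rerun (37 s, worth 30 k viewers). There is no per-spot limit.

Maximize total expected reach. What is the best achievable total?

Ranking by ratio (expected reach/s): morning-news A 3.81, late-talk slot 3.36, game-show break 2.76, reality-finale break 1.62.
Taking 3×morning-news A: 96 s used, 366 in expected reach.
Every other selection either busts 99 s or fails to beat 366.

366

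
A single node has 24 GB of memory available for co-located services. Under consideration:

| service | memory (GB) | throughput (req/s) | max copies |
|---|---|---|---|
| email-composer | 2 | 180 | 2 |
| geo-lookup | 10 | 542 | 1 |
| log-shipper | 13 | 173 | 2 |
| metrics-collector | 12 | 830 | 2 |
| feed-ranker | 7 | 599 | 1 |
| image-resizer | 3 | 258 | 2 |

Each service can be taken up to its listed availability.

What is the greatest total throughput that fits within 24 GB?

1867

The ratio heuristic lands on 2×email-composer + feed-ranker + 2×image-resizer (1475) but leaves 7 GB idle.
Dropping email-composer and image-resizer frees 5 GB; slotting in metrics-collector (12 GB) lifts the total to 1867 at 24 GB.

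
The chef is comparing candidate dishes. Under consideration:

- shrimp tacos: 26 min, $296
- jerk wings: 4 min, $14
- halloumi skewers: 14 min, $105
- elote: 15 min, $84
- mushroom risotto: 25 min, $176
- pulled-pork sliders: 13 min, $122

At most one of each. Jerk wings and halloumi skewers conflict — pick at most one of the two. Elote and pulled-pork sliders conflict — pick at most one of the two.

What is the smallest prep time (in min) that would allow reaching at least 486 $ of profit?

Minimise min subject to total profit ≥ 486.
Taking shrimp tacos + halloumi skewers + pulled-pork sliders gives 523 (≥ 486) for 53 min.
Any bundle with less than 53 min falls short of 486.

53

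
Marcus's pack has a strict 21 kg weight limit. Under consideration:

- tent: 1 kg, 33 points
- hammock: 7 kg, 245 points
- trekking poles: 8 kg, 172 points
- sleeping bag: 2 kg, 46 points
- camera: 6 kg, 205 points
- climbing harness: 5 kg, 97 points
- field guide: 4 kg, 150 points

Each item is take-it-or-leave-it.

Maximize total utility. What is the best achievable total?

679

The ratio ordering already packs tightly: tent + hammock + sleeping bag + camera + field guide, 20 kg, 679.
Next best is hammock + sleeping bag + camera + field guide at 646 (19 kg) — short by 33.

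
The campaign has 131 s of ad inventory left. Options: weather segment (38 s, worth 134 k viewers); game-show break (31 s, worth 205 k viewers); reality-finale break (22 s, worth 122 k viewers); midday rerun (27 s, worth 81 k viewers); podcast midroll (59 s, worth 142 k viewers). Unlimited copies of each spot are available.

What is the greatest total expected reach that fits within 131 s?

820

Density check — game-show break 6.61, reality-finale break 5.55, weather segment 3.53, midday rerun 3.00 are the best per s.
Best packing: 4×game-show break — 124 s, 820 total.
Every other selection either busts 131 s or fails to beat 820.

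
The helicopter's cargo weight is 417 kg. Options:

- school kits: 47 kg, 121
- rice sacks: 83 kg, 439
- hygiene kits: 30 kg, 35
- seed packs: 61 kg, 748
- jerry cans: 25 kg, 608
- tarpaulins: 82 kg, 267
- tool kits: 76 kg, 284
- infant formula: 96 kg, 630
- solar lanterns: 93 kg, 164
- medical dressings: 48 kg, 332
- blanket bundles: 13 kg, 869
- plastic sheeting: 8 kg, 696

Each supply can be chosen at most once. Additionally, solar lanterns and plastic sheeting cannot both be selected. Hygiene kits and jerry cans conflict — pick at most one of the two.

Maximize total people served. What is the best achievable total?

Taking rice sacks + seed packs + jerry cans + tool kits + infant formula + medical dressings + blanket bundles + plastic sheeting: 410 kg used, 4606 in people served.

4606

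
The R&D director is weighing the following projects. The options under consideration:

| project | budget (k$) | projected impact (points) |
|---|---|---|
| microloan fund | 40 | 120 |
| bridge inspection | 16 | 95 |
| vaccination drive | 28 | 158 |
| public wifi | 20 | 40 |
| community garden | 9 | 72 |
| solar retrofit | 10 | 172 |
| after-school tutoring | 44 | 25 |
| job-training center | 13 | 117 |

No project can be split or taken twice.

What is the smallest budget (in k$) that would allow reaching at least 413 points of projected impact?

Need the lightest bundle worth ≥ 413.
Taking bridge inspection + community garden + solar retrofit + job-training center gives 456 (≥ 413) for 48 k$.
Below 48 k$ the best achievable stays under 413.

48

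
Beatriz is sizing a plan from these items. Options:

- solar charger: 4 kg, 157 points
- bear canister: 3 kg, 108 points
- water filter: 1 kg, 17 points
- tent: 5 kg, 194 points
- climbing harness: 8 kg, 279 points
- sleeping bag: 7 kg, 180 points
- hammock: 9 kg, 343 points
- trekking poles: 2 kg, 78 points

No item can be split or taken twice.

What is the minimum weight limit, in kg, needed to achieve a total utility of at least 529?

Need the lightest bundle worth ≥ 529.
Taking tent + hammock gives 537 (≥ 529) for 14 kg.
No combination under 14 kg hits 529.

14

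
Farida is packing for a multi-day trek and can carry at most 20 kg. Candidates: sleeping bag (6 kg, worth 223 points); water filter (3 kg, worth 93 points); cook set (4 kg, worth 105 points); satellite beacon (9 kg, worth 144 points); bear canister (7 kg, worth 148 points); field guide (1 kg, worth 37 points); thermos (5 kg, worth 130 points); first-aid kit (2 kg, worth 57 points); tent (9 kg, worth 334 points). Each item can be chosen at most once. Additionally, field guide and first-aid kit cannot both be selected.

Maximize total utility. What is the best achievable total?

707

A density-first pass picks sleeping bag + water filter + field guide + tent — 687 at 19 kg.
Dropping field guide frees 1 kg; slotting in first-aid kit (2 kg) lifts the total to 707 at 20 kg.
Every other selection either busts 20 kg or breaks a pairing rule or fails to beat 707.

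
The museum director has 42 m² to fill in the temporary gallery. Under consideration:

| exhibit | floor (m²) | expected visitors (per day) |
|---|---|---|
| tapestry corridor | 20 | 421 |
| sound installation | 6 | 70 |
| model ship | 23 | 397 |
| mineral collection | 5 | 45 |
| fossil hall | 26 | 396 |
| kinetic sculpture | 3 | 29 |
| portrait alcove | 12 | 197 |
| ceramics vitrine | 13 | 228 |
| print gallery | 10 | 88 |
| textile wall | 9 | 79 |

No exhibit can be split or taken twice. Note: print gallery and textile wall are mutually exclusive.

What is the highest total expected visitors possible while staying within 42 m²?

748

Taking tapestry corridor + sound installation + kinetic sculpture + ceramics vitrine: 42 m² used, 748 in expected visitors.
That's the maximum — no feasible swap from here does better than 748.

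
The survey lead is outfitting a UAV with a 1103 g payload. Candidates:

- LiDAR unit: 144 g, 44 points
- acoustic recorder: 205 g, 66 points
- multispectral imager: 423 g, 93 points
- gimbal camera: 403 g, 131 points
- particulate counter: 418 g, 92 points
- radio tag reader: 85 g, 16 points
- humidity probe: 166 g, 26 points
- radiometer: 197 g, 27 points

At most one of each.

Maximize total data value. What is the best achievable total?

290

A density-first pass picks LiDAR unit + acoustic recorder + gimbal camera + radio tag reader + humidity probe — 283 at 1003 g.
The 395 g tied up in LiDAR unit and radio tag reader and humidity probe is better spent on multispectral imager — total rises to 290 (1031 g).
The closest alternative, acoustic recorder + gimbal camera + particulate counter, reaches only 289.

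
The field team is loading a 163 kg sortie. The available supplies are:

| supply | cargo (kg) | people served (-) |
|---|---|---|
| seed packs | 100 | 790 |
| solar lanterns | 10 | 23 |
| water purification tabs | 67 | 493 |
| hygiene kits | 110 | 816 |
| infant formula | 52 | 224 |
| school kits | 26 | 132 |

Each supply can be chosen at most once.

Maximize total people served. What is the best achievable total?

Density check — seed packs 7.90, hygiene kits 7.42, water purification tabs 7.36, school kits 5.08 are the best per kg.
The ratio heuristic lands on seed packs + solar lanterns + school kits (945) but leaves 27 kg idle.
A better packing is hygiene kits + infant formula: 162 kg, total 1040.
That's the maximum — no swap from here does better than 1040.

1040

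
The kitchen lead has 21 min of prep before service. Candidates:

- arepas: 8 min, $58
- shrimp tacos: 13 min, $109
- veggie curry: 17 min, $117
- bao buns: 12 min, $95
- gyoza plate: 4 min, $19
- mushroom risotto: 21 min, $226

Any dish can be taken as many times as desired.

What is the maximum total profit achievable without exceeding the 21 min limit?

226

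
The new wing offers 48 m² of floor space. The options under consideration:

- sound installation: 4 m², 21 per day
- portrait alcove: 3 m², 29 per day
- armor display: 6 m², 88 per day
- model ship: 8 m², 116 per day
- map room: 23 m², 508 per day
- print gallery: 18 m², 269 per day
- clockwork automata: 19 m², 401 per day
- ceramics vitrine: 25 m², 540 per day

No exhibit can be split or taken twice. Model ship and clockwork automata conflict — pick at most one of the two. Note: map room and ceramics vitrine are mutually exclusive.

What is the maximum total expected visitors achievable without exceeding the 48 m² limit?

By expected visitors per m²: map room 22.09, ceramics vitrine 21.60, clockwork automata 21.11, print gallery 14.94 lead.
Armor display + map room + clockwork automata uses 48 of the 48 m² and totals 997.

997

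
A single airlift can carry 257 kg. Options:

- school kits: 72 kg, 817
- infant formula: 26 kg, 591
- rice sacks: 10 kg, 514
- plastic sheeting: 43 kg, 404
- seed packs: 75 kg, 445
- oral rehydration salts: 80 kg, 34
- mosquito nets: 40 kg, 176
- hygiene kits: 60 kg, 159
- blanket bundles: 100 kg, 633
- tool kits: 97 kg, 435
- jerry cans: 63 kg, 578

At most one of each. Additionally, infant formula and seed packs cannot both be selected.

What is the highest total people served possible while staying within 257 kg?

Ranking by ratio (people served/kg): rice sacks 51.40, infant formula 22.73, school kits 11.35, plastic sheeting 9.40.
The ratio ordering already packs tightly: school kits + infant formula + rice sacks + plastic sheeting + mosquito nets + jerry cans, 254 kg, 3080.
Runner-up school kits + infant formula + rice sacks + plastic sheeting + blanket bundles tops out at 2959.

3080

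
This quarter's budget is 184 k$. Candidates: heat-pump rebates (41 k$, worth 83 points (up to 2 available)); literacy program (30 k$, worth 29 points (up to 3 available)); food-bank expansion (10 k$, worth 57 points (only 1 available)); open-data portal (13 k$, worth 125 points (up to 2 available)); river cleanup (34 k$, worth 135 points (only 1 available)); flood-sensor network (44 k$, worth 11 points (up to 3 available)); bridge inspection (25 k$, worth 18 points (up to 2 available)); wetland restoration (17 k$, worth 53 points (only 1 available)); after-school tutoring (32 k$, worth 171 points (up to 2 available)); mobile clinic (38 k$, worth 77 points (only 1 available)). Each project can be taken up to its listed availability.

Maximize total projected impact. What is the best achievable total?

Filling by ratio: literacy program + food-bank expansion + 2×open-data portal + river cleanup + wetland restoration + 2×after-school tutoring for 866, with 3 k$ left unused.
Replace literacy program and wetland restoration with heat-pump rebates: the trade gains 1 net, giving 867 at 175 k$.
That's the maximum — no swap from here does better than 867.

867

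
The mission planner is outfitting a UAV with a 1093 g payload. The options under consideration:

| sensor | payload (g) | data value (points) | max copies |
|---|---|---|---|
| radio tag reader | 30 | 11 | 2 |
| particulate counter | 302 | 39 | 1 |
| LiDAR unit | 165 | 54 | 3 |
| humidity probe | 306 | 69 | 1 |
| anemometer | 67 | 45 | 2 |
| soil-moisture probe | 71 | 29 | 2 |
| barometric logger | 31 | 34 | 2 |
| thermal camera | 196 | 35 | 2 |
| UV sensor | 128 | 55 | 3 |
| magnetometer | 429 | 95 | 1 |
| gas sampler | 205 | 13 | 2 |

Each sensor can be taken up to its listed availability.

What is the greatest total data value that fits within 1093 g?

500

By data value per g: barometric logger 1.10, anemometer 0.67, UV sensor 0.43, soil-moisture probe 0.41 lead.
The ratio heuristic lands on 2×radio tag reader + LiDAR unit + 2×anemometer + 2×soil-moisture probe + 2×barometric logger + 3×UV sensor (457) but leaves 146 g idle.
Dropping radio tag reader frees 30 g; slotting in LiDAR unit (165 g) lifts the total to 500 at 1082 g.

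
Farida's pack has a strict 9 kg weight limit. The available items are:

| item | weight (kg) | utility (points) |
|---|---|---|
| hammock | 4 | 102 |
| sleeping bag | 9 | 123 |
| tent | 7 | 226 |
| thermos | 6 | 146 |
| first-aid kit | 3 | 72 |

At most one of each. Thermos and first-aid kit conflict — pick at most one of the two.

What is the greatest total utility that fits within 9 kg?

226

Tent uses 7 of the 9 kg and totals 226.
Next best is hammock + first-aid kit at 174 (7 kg) — short by 52.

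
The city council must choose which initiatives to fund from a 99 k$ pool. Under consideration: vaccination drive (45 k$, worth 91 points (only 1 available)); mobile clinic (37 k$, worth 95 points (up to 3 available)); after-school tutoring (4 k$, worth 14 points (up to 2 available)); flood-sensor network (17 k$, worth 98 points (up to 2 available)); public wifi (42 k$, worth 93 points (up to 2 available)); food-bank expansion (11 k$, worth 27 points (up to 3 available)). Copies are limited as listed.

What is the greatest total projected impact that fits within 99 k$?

Ranking by ratio (projected impact/k$): flood-sensor network 5.76, after-school tutoring 3.50, mobile clinic 2.57.
The ratio heuristic lands on mobile clinic + 2×after-school tutoring + 2×flood-sensor network + food-bank expansion (346) but leaves 9 k$ idle.
Replace after-school tutoring with food-bank expansion: the trade gains 13 net, giving 359 at 97 k$.

359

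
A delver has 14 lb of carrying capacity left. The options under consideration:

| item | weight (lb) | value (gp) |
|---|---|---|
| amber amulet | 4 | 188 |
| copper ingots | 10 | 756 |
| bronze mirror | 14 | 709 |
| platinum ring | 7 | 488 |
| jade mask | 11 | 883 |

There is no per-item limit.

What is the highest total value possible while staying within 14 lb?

976

Density check — jade mask 80.27, copper ingots 75.60, platinum ring 69.71, bronze mirror 50.64 are the best per lb.
A density-first pass picks jade mask — 883 at 11 lb.
The 11 lb tied up in jade mask is better spent on 2×platinum ring — total rises to 976 (14 lb).
Every other selection either busts 14 lb or fails to beat 976.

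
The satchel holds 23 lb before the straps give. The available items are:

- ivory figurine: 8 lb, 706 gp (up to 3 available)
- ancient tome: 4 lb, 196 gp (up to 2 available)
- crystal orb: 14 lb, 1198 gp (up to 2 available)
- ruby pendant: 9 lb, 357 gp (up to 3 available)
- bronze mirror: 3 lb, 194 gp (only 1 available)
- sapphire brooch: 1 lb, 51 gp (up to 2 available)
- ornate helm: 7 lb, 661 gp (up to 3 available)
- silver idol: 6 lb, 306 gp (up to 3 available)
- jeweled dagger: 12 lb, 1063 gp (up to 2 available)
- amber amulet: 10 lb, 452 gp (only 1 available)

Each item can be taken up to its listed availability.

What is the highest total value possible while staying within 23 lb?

2085

Density check — ornate helm 94.43, jeweled dagger 88.58, ivory figurine 88.25, crystal orb 85.57 are the best per lb.
Taking 2×sapphire brooch + 3×ornate helm: 23 lb used, 2085 in value.
That's the maximum — no swap from here does better than 2085.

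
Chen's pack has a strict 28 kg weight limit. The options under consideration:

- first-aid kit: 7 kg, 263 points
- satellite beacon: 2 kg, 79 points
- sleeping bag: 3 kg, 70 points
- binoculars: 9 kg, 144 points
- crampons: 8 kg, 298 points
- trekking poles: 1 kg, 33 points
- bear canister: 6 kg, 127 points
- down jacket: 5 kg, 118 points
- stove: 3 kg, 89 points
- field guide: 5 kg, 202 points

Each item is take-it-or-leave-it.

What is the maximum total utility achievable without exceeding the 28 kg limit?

A density-first pass picks first-aid kit + satellite beacon + crampons + trekking poles + stove + field guide — 964 at 26 kg.
Dropping trekking poles frees 1 kg; slotting in sleeping bag (3 kg) lifts the total to 1001 at 28 kg.
Next best is first-aid kit + satellite beacon + crampons + trekking poles + down jacket + field guide at 993 (28 kg) — short by 8.

1001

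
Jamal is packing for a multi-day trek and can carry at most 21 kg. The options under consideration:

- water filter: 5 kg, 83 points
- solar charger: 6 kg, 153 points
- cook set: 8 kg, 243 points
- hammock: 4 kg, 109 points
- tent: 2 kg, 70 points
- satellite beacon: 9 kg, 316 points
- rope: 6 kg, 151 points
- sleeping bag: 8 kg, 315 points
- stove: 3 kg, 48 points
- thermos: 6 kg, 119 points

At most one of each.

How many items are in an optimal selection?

3

Optimal total is 740.
One optimal bundle: hammock + satellite beacon + sleeping bag (21 kg).
Any selection reaching 740 contains exactly 3 items.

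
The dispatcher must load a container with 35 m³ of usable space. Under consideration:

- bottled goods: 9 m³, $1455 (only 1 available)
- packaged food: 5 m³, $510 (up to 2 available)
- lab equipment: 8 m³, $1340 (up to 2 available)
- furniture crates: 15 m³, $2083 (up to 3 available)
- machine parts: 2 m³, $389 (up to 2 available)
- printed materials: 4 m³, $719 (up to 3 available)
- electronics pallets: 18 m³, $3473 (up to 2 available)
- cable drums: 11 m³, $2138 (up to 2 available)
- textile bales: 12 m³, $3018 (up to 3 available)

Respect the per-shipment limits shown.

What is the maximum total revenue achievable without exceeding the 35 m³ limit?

8174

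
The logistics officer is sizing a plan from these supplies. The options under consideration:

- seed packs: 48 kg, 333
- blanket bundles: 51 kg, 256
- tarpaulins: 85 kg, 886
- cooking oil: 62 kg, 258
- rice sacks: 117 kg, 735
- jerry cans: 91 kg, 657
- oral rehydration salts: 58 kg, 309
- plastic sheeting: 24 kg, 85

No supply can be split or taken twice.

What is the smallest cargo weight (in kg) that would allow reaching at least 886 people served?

Need the lightest bundle worth ≥ 886.
tarpaulins: 886 people served at 85 kg.
No combination under 85 kg hits 886.

85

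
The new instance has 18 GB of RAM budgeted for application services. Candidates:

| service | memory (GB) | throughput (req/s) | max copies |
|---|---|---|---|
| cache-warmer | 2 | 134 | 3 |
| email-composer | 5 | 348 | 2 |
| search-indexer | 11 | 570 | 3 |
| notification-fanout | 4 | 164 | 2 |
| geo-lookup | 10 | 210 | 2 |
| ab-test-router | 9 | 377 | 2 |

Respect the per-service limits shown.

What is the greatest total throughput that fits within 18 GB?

1128

By throughput per GB: email-composer 69.60, cache-warmer 67.00, search-indexer 51.82, ab-test-router 41.89 lead.
The ratio heuristic lands on 3×cache-warmer + 2×email-composer (1098) but leaves 2 GB idle.
The 2 GB tied up in cache-warmer is better spent on notification-fanout — total rises to 1128 (18 GB).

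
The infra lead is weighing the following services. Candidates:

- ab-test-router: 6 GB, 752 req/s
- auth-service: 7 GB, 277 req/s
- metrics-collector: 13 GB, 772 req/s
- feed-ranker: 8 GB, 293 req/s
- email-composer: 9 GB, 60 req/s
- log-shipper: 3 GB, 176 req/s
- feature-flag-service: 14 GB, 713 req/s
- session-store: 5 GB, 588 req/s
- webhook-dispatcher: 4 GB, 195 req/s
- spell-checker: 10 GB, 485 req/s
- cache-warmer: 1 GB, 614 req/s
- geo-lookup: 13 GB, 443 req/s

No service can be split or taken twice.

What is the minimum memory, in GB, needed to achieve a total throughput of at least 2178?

19

Need the lightest bundle worth ≥ 2178.
ab-test-router + auth-service + session-store + cache-warmer: 2231 throughput at 19 GB.
Any bundle with less than 19 GB falls short of 2178.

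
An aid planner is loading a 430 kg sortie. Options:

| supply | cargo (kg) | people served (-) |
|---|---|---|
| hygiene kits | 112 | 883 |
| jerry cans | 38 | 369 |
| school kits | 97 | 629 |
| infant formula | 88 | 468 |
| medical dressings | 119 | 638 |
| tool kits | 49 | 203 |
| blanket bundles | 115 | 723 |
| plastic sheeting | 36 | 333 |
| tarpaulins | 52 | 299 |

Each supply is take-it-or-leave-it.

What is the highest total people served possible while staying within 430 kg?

2981

Density check — jerry cans 9.71, plastic sheeting 9.25, hygiene kits 7.88 are the best per kg.
Taking the top-ratio supplies first gives hygiene kits + jerry cans + school kits + blanket bundles + plastic sheeting for 2937 (398 kg).
The 115 kg tied up in blanket bundles is better spent on infant formula + tarpaulins — total rises to 2981 (423 kg).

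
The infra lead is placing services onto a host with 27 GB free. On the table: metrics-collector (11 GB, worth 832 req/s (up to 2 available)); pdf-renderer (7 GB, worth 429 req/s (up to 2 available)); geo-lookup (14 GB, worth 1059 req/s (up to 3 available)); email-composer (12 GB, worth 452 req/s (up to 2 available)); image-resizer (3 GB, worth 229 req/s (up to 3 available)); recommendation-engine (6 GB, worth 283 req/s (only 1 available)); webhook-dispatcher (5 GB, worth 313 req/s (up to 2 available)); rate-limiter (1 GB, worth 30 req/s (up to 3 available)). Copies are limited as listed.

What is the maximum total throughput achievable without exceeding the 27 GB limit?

1977

By throughput per GB: image-resizer 76.33, geo-lookup 75.64, metrics-collector 75.64, webhook-dispatcher 62.60 lead.
Taking the top-ratio services first gives geo-lookup + 3×image-resizer + 3×rate-limiter for 1836 (26 GB).
A better packing is 2×metrics-collector + webhook-dispatcher: 27 GB, total 1977.
That's the maximum — no swap from here does better than 1977.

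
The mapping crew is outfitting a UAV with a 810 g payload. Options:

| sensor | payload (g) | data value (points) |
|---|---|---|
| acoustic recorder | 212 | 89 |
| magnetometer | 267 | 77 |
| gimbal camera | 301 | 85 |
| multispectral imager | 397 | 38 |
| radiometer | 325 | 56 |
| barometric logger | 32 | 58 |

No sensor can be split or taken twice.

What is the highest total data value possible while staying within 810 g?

251

Ranking by ratio (data value/g): barometric logger 1.81, acoustic recorder 0.42, magnetometer 0.29.
A density-first pass picks acoustic recorder + magnetometer + barometric logger — 224 at 511 g.
Dropping barometric logger frees 32 g; slotting in gimbal camera (301 g) lifts the total to 251 at 780 g.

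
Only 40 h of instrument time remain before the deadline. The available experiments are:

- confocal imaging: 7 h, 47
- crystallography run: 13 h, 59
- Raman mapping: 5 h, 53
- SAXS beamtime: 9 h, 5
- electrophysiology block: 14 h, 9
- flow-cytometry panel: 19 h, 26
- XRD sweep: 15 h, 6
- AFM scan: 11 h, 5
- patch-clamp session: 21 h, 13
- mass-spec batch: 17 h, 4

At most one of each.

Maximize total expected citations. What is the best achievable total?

168

Ranking by ratio (expected citations/h): Raman mapping 10.60, confocal imaging 6.71, crystallography run 4.54, flow-cytometry panel 1.37.
The ratio ordering already packs tightly: confocal imaging + crystallography run + Raman mapping + electrophysiology block, 39 h, 168.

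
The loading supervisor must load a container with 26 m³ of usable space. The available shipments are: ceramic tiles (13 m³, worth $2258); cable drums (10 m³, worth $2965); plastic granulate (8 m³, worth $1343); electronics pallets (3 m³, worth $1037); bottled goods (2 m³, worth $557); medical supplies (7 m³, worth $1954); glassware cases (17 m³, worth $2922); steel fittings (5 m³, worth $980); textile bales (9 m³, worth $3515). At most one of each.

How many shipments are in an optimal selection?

3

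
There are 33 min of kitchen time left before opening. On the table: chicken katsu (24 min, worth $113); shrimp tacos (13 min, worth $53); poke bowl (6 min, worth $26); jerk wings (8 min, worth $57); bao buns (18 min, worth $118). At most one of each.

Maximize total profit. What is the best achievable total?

Poke bowl + jerk wings + bao buns uses 32 of the 33 min and totals 201.
Nothing else within 33 min beats 201.

201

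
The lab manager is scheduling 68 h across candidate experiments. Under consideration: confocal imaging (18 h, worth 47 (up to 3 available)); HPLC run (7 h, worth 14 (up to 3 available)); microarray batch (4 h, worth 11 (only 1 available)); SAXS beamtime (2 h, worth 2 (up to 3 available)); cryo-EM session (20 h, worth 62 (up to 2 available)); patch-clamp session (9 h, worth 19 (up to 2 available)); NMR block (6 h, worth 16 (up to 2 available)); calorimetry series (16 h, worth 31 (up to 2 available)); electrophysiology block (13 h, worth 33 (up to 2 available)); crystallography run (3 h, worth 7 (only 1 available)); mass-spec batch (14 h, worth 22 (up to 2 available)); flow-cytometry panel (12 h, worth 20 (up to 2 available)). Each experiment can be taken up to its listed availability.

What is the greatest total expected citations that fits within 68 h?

198

A density-first pass picks microarray batch + 2×cryo-EM session + patch-clamp session + 2×NMR block + crystallography run — 193 at 68 h.
The 18 h tied up in patch-clamp session and NMR block and crystallography run is better spent on confocal imaging — total rises to 198 (68 h).
Nothing else within 68 h beats 198.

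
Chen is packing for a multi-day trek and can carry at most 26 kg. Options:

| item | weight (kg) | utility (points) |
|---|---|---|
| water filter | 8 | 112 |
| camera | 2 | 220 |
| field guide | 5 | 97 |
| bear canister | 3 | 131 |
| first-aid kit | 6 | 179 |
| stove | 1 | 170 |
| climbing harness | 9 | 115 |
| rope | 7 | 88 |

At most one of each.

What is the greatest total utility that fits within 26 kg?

912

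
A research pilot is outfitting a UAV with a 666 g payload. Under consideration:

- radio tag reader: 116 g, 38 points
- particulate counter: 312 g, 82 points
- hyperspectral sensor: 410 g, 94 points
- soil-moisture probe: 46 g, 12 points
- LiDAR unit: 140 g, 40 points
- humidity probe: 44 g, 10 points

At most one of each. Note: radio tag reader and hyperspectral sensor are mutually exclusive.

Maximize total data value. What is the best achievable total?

182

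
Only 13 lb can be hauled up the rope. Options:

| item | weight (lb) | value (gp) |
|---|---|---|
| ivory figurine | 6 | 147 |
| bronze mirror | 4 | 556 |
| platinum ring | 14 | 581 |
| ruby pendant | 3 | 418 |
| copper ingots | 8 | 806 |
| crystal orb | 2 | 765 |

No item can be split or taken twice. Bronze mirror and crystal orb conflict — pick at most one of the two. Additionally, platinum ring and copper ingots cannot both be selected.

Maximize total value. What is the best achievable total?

Taking ruby pendant + copper ingots + crystal orb: 13 lb used, 1989 in value.
Next best is copper ingots + crystal orb at 1571 (10 lb) — short by 418.

1989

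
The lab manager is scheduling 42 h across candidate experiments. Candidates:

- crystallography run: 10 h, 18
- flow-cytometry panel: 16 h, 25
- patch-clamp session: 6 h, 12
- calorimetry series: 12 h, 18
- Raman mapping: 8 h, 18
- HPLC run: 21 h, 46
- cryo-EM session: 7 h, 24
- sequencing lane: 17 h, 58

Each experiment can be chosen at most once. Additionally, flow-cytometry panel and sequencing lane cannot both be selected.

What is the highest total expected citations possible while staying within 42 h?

118

A density-first pass picks patch-clamp session + Raman mapping + cryo-EM session + sequencing lane — 112 at 38 h.
Replace patch-clamp session with crystallography run: the trade gains 6 net, giving 118 at 42 h.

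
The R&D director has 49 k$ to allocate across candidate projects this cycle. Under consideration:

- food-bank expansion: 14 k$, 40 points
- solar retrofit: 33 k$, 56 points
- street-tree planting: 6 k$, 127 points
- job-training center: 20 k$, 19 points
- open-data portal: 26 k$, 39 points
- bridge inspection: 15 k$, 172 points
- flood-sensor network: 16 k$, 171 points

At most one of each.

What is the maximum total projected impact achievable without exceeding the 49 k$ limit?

Street-tree planting + bridge inspection + flood-sensor network uses 37 of the 49 k$ and totals 470.
The spare 12 k$ is too small for any remaining project, and no exchange beats 470.

470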